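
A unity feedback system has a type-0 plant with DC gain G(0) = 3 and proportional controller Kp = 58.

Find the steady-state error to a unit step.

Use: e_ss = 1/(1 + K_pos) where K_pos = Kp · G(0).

K_pos = Kp · G(0) = 58 × 3 = 174. e_ss = 1/(1 + 174) = 0.0057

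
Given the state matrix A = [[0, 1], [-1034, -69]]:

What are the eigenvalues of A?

det(A - λI) = λ² - (-69)λ + 1034 = (λ - (-47))(λ - (-22)). Eigenvalues: -47, -22.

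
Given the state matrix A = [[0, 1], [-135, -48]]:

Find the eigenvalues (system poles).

det(A - λI) = λ² - (-48)λ + 135 = (λ - (-45))(λ - (-3)). Eigenvalues: -45, -3.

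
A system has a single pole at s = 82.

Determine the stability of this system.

Pole at s = 82 is in the right half-plane. Unstable.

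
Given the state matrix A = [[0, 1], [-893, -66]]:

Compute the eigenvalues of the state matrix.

det(A - λI) = λ² - (-66)λ + 893 = (λ - (-47))(λ - (-19)). Eigenvalues: -47, -19.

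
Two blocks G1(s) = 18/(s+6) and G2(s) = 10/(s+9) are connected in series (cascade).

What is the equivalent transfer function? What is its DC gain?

Series: multiply transfer functions. G_eq = 18/(s+6) × 10/(s+9) = 180/((s+6)(s+9)). DC gain = 180/(6×9) = 3.3333.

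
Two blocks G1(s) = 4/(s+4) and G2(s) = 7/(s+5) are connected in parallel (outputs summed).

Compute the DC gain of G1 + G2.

Parallel: G_eq = G1 + G2. DC gain = G1(0) + G2(0) = 4/4 + 7/5 = 1 + 1.4 = 2.4.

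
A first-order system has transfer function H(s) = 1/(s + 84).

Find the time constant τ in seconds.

For H(s) = 1/(s + 1/τ), the pole is at -1/τ = -84, so τ = 1/84 = 0.0119 s.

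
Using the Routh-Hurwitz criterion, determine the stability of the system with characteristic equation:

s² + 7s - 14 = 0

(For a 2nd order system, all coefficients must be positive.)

Coefficients: 1, 7, -14. c=-14 not positive, so system is unstable.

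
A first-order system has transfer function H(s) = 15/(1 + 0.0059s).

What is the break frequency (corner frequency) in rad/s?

Corner frequency = 1/τ = 1/0.0059 = 169.492 rad/s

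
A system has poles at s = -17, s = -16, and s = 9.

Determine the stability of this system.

Pole(s) at s = 9 are not in the left half-plane. System is unstable.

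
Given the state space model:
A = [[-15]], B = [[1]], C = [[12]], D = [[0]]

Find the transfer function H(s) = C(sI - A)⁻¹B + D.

(sI - A)⁻¹ = 1/(s + 15). H(s) = 12 × 1/(s + 15) + 0 = 12/(s + 15).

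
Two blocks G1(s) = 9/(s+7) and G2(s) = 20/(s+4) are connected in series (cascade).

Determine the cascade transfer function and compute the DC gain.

Series: multiply transfer functions. G_eq = 9/(s+7) × 20/(s+4) = 180/((s+7)(s+4)). DC gain = 180/(7×4) = 6.4286.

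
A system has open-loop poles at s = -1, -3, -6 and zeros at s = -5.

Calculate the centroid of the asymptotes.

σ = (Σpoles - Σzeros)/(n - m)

σ = (Σpoles - Σzeros)/(n - m) = (-10 - (-5))/(3 - 1) = -5/2 = -2.5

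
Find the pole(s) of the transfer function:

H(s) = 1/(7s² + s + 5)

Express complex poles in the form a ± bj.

Discriminant = 1² - 4×7×5 = 1 - 140 = -139 < 0, so the poles are a complex conjugate pair s = (-1 ± j√139)/(2×7). Real part = -1/(2×7) = -1/14 ≈ -0.0714; imaginary part = ±√139/(2×7) ≈ 0.8421. Poles: s = -0.0714 ± 0.8421j.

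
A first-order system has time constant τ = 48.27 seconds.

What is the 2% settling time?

For first-order system, 2% settling time ≈ 4τ = 4 × 48.27 = 193.08 s.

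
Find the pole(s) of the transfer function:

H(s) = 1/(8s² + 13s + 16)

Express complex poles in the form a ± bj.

Discriminant = 13² - 4×8×16 = 169 - 512 = -343 < 0, so the poles are a complex conjugate pair s = (-13 ± j√343)/(2×8). Real part = -13/(2×8) = -13/16 = -0.8125; imaginary part = ±√343/(2×8) ≈ 1.1575. Poles: s = -0.8125 ± 1.1575j.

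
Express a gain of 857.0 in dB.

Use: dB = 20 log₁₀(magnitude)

dB = 20 log₁₀(857.0) = 58.7 dB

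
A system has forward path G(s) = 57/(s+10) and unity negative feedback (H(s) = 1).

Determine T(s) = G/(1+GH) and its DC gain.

T(s) = G/(1+GH) = [57/(s+10)] / [1 + 57/(s+10)] = 57/(s+10+57) = 57/(s+67). DC gain = 57/67 = 0.8507.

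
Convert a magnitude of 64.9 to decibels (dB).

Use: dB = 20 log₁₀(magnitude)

dB = 20 log₁₀(64.9) = 36.2 dB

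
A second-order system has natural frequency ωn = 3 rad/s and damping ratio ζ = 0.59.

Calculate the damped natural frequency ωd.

ωd = ωn√(1 - ζ²) = 3√(1 - 0.59²) = 2.42 rad/s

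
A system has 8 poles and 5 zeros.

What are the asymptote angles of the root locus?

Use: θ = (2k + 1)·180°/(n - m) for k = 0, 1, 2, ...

n - m = 8 - 5 = 3. Angles: θk = (2k + 1)·180°/3 = 60°, 180°, 300°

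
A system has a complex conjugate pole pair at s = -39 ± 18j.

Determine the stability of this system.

Real part of poles is -39 (< 0, left half-plane). Stable.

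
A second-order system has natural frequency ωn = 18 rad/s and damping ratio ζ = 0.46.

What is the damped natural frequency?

ωd = ωn√(1 - ζ²) = 18√(1 - 0.46²) = 15.98 rad/s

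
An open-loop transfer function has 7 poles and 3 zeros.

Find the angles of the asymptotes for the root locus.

n - m = 7 - 3 = 4. Angles: θk = (2k + 1)·180°/4 = 45°, 135°, 225°, 315°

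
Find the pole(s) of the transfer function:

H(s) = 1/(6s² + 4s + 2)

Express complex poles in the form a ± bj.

Discriminant = 4² - 4×6×2 = 16 - 48 = -32 < 0, so the poles are a complex conjugate pair s = (-4 ± j√32)/(2×6). Real part = -4/(2×6) = -4/12 ≈ -0.3333; imaginary part = ±√32/(2×6) ≈ 0.4714. Poles: s = -0.3333 ± 0.4714j.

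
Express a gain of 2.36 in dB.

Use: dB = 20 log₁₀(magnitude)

dB = 20 log₁₀(2.36) = 7.5 dB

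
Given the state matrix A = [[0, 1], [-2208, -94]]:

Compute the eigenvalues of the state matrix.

det(A - λI) = λ² - (-94)λ + 2208 = (λ - (-48))(λ - (-46)). Eigenvalues: -48, -46.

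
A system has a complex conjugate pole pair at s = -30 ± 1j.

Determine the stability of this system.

Real part of poles is -30 (< 0, left half-plane). Stable.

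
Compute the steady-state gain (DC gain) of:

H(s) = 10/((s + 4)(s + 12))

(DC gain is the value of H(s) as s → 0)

DC gain = H(0) = 10/(4 × 12) = 10/48 = 0.2083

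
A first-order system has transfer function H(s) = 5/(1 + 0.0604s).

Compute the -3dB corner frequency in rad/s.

Corner frequency = 1/τ = 1/0.0604 = 16.556 rad/s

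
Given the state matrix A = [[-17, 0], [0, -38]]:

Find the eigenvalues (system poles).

For diagonal matrix, eigenvalues are diagonal entries: λ₁ = -17, λ₂ = -38.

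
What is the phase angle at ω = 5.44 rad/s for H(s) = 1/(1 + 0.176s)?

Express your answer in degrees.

Phase = -arctan(ωτ) = -arctan(5.44 × 0.176) = -43.8°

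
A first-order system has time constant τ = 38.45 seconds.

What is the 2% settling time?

For first-order system, 2% settling time ≈ 4τ = 4 × 38.45 = 153.8 s.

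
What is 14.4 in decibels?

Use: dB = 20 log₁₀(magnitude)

dB = 20 log₁₀(14.4) = 23.2 dB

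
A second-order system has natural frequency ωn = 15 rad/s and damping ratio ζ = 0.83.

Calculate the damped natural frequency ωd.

ωd = ωn√(1 - ζ²) = 15√(1 - 0.83²) = 8.37 rad/s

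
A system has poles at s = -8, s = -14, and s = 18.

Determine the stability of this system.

Pole(s) at s = 18 are not in the left half-plane. System is unstable.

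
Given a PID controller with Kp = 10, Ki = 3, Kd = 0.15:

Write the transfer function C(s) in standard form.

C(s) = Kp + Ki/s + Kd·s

Substituting values: C(s) = 10 + 3/s + 0.15s = (0.15s² + 10s + 3)/s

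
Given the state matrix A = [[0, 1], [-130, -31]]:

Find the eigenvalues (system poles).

det(A - λI) = λ² - (-31)λ + 130 = (λ - (-26))(λ - (-5)). Eigenvalues: -26, -5.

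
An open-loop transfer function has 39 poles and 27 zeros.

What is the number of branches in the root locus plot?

Root locus has n branches where n = number of poles = 39.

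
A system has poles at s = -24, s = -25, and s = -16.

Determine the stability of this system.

All poles are in the left half-plane. System is stable.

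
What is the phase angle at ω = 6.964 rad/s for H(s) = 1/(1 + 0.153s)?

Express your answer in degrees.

Phase = -arctan(ωτ) = -arctan(6.964 × 0.153) = -46.8°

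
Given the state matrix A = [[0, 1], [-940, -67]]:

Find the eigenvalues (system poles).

det(A - λI) = λ² - (-67)λ + 940 = (λ - (-20))(λ - (-47)). Eigenvalues: -20, -47.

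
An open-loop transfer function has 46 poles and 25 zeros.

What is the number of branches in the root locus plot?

Root locus has n branches where n = number of poles = 46.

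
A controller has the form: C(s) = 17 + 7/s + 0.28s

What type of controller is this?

This is a Proportional-Integral-Derivative (PID) controller.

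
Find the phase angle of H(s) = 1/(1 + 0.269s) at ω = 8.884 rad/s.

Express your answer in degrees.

Phase = -arctan(ωτ) = -arctan(8.884 × 0.269) = -67.3°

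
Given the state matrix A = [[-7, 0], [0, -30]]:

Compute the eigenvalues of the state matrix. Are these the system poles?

For diagonal matrix, eigenvalues are diagonal entries: λ₁ = -7, λ₂ = -30. Eigenvalues of A = system poles.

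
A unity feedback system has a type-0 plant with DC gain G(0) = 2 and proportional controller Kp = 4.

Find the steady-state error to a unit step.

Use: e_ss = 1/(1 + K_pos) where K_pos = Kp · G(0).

K_pos = Kp · G(0) = 4 × 2 = 8. e_ss = 1/(1 + 8) = 0.1111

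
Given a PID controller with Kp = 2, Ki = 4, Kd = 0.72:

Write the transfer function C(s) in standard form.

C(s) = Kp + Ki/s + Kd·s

Substituting values: C(s) = 2 + 4/s + 0.72s = (0.72s² + 2s + 4)/s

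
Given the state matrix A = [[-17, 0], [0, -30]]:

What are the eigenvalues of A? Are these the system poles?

For diagonal matrix, eigenvalues are diagonal entries: λ₁ = -17, λ₂ = -30. Eigenvalues of A = system poles.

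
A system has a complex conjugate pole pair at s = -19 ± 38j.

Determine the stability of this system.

Real part of poles is -19 (< 0, left half-plane). Stable.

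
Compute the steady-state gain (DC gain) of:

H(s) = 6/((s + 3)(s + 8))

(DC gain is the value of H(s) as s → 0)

DC gain = H(0) = 6/(3 × 8) = 6/24 = 0.25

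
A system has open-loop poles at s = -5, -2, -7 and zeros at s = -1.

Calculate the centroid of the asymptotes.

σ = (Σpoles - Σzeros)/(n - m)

σ = (Σpoles - Σzeros)/(n - m) = (-14 - (-1))/(3 - 1) = -13/2 = -6.5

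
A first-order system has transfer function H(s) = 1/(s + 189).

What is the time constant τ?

For H(s) = 1/(s + 1/τ), the pole is at -1/τ = -189, so τ = 1/189 = 0.0053 s.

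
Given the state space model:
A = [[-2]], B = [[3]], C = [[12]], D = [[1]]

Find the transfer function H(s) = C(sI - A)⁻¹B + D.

(sI - A)⁻¹ = 1/(s + 2). H(s) = 12×3/(s + 2) + 1 = (s + 38)/(s + 2).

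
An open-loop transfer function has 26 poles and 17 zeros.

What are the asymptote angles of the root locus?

n - m = 26 - 17 = 9. Angles: θk = (2k + 1)·180°/9 = 20°, 60°, 100°, 140°, 180°, 220°, 260°, 300°, 340°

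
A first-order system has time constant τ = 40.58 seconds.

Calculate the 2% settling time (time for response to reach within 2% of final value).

For first-order system, 2% settling time ≈ 4τ = 4 × 40.58 = 162.32 s.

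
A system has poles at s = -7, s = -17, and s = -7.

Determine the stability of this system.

All poles are in the left half-plane. System is stable.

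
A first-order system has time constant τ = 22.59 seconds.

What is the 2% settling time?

For first-order system, 2% settling time ≈ 4τ = 4 × 22.59 = 90.36 s.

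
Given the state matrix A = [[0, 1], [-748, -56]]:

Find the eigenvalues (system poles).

det(A - λI) = λ² - (-56)λ + 748 = (λ - (-22))(λ - (-34)). Eigenvalues: -22, -34.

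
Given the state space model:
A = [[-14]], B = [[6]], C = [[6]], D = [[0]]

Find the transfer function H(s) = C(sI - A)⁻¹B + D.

(sI - A)⁻¹ = 1/(s + 14). H(s) = 6 × 6/(s + 14) + 0 = 36/(s + 14).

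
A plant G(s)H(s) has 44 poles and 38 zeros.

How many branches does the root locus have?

Root locus has n branches where n = number of poles = 44.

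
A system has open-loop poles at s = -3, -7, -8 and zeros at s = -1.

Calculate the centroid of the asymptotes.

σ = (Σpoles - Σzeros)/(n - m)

σ = (Σpoles - Σzeros)/(n - m) = (-18 - (-1))/(3 - 1) = -17/2 = -8.5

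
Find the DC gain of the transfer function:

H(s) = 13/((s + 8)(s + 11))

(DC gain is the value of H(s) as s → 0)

DC gain = H(0) = 13/(8 × 11) = 13/88 = 0.1477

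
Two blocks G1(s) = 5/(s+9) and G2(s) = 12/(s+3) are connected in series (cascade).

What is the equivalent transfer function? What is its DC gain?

Series: multiply transfer functions. G_eq = 5/(s+9) × 12/(s+3) = 60/((s+9)(s+3)). DC gain = 60/(9×3) = 2.2222.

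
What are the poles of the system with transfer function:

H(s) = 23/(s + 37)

Pole is where denominator = 0: s + 37 = 0, so s = -37.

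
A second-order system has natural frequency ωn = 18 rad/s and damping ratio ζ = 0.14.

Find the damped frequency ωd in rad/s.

ωd = ωn√(1 - ζ²) = 18√(1 - 0.14²) = 17.82 rad/s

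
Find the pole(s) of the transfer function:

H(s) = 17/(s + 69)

Pole is where denominator = 0: s + 69 = 0, so s = -69.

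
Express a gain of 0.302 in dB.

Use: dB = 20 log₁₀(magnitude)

dB = 20 log₁₀(0.302) = -10.4 dB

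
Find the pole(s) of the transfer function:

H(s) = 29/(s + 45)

Pole is where denominator = 0: s + 45 = 0, so s = -45.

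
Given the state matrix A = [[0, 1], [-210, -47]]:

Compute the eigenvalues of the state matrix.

det(A - λI) = λ² - (-47)λ + 210 = (λ - (-42))(λ - (-5)). Eigenvalues: -42, -5.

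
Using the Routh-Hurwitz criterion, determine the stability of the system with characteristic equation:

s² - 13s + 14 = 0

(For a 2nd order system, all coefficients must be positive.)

Coefficients: 1, -13, 14. b=-13 not positive, so system is unstable.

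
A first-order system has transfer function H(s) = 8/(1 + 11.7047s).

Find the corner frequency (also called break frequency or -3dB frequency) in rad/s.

Corner frequency = 1/τ = 1/11.7047 = 0.085 rad/s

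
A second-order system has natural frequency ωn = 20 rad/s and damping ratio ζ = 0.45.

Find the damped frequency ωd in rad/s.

ωd = ωn√(1 - ζ²) = 20√(1 - 0.45²) = 17.86 rad/s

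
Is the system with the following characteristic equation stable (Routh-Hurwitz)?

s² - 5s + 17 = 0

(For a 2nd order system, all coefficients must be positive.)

Coefficients: 1, -5, 17. b=-5 not positive, so system is unstable.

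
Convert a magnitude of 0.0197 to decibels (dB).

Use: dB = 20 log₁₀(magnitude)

dB = 20 log₁₀(0.0197) = -34.1 dB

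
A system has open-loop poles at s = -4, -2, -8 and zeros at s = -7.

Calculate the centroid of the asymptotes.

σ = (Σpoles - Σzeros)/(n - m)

σ = (Σpoles - Σzeros)/(n - m) = (-14 - (-7))/(3 - 1) = -7/2 = -3.5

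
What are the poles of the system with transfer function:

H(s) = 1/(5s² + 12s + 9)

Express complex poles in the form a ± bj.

Discriminant = 12² - 4×5×9 = 144 - 180 = -36 < 0, so the poles are a complex conjugate pair s = (-12 ± j√36)/(2×5). Real part = -12/(2×5) = -12/10 = -1.2; imaginary part = ±√36/(2×5) = 6/10 = 0.6. Poles: s = -1.2 ± 0.6j.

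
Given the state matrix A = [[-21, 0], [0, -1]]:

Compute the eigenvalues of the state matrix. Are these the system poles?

For diagonal matrix, eigenvalues are diagonal entries: λ₁ = -21, λ₂ = -1. Eigenvalues of A = system poles.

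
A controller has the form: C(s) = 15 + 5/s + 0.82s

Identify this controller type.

This is a Proportional-Integral-Derivative (PID) controller.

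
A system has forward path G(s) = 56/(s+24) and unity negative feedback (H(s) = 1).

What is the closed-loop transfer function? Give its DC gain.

T(s) = G/(1+GH) = [56/(s+24)] / [1 + 56/(s+24)] = 56/(s+24+56) = 56/(s+80). DC gain = 56/80 = 0.7.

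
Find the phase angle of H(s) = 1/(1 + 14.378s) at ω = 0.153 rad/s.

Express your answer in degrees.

Phase = -arctan(ωτ) = -arctan(0.153 × 14.378) = -65.6°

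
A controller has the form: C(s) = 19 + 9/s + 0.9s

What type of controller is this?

This is a Proportional-Integral-Derivative (PID) controller.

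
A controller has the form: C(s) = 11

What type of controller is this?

This is a Proportional (P) controller.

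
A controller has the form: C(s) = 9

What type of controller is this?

This is a Proportional (P) controller.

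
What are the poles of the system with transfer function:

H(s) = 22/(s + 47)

Pole is where denominator = 0: s + 47 = 0, so s = -47.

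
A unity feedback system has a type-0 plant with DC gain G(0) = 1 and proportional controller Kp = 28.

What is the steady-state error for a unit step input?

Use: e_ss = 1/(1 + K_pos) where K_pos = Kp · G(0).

K_pos = Kp · G(0) = 28 × 1 = 28. e_ss = 1/(1 + 28) = 0.0345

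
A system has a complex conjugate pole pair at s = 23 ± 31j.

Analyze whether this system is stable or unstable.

Real part of poles is 23 (> 0, right half-plane). Unstable.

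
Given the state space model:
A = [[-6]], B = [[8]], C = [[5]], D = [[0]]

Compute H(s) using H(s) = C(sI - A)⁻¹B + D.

(sI - A)⁻¹ = 1/(s + 6). H(s) = 5 × 8/(s + 6) + 0 = 40/(s + 6).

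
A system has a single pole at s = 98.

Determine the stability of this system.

Pole at s = 98 is in the right half-plane. Unstable.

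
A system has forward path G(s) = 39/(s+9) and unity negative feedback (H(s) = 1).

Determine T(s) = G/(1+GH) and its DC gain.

T(s) = G/(1+GH) = [39/(s+9)] / [1 + 39/(s+9)] = 39/(s+9+39) = 39/(s+48). DC gain = 39/48 = 0.8125.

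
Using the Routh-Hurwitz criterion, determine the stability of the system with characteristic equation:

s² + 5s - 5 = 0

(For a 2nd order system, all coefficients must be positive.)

Coefficients: 1, 5, -5. c=-5 not positive, so system is unstable.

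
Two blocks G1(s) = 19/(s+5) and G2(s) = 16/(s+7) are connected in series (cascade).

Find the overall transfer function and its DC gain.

Series: multiply transfer functions. G_eq = 19/(s+5) × 16/(s+7) = 304/((s+5)(s+7)). DC gain = 304/(5×7) = 8.6857.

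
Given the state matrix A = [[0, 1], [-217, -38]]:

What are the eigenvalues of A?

det(A - λI) = λ² - (-38)λ + 217 = (λ - (-7))(λ - (-31)). Eigenvalues: -7, -31.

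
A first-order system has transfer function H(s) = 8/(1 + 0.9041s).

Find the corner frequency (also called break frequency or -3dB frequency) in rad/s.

Corner frequency = 1/τ = 1/0.9041 = 1.106 rad/s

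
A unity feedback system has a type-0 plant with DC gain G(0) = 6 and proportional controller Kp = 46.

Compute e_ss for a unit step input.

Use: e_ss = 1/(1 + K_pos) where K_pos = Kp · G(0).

K_pos = Kp · G(0) = 46 × 6 = 276. e_ss = 1/(1 + 276) = 0.0036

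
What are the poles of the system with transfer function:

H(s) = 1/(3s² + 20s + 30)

Discriminant = 20² - 4×3×30 = 400 - 360 = 40 > 0, so two distinct real poles. Using quadratic formula: s = (-20 ± √40)/(2×3) = (-20 ± √40)/6, with √40 ≈ 6.3246. s₁ ≈ -2.2792, s₂ ≈ -4.3874. Poles: s₁ = -2.2792, s₂ = -4.3874.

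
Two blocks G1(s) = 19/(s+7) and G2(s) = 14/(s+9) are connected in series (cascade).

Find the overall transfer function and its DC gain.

Series: multiply transfer functions. G_eq = 19/(s+7) × 14/(s+9) = 266/((s+7)(s+9)). DC gain = 266/(7×9) = 4.2222.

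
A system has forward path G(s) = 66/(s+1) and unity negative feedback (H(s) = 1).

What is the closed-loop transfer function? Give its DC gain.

T(s) = G/(1+GH) = [66/(s+1)] / [1 + 66/(s+1)] = 66/(s+1+66) = 66/(s+67). DC gain = 66/67 = 0.9851.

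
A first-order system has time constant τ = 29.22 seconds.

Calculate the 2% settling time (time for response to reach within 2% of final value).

For first-order system, 2% settling time ≈ 4τ = 4 × 29.22 = 116.88 s.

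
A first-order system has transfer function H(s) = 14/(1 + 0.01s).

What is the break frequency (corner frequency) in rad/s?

Corner frequency = 1/τ = 1/0.01 = 100.0 rad/s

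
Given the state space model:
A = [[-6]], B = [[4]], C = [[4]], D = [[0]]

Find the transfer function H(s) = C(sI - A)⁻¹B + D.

(sI - A)⁻¹ = 1/(s + 6). H(s) = 4 × 4/(s + 6) + 0 = 16/(s + 6).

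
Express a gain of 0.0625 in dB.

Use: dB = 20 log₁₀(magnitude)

dB = 20 log₁₀(0.0625) = -24.1 dB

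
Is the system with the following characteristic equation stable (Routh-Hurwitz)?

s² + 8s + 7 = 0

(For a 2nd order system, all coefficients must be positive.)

Coefficients: 1, 8, 7. All positive, so system is stable.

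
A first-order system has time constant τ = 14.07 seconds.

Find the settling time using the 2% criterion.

For first-order system, 2% settling time ≈ 4τ = 4 × 14.07 = 56.28 s.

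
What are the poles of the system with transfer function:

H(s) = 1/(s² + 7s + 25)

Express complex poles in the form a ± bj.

Discriminant = 7² - 4×1×25 = 49 - 100 = -51 < 0, so the poles are a complex conjugate pair s = (-7 ± j√51)/(2×1). Real part = -7/(2×1) = -7/2 = -3.5; imaginary part = ±√51/(2×1) ≈ 3.5707. Poles: s = -3.5 ± 3.5707j.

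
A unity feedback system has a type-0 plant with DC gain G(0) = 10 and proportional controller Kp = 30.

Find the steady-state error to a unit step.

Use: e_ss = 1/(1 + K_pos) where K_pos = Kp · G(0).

K_pos = Kp · G(0) = 30 × 10 = 300. e_ss = 1/(1 + 300) = 0.0033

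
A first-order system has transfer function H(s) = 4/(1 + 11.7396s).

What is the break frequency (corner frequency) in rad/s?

Corner frequency = 1/τ = 1/11.7396 = 0.085 rad/s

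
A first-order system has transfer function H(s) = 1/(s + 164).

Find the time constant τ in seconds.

For H(s) = 1/(s + 1/τ), the pole is at -1/τ = -164, so τ = 1/164 = 0.0061 s.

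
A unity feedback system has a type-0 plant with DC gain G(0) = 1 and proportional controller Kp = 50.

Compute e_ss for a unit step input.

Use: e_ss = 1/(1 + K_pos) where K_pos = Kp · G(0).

K_pos = Kp · G(0) = 50 × 1 = 50. e_ss = 1/(1 + 50) = 0.0196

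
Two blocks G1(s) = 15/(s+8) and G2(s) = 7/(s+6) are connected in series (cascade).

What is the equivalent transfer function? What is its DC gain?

Series: multiply transfer functions. G_eq = 15/(s+8) × 7/(s+6) = 105/((s+8)(s+6)). DC gain = 105/(8×6) = 2.1875.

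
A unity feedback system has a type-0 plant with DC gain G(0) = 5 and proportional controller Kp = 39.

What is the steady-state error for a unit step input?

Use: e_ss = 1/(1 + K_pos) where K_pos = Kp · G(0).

K_pos = Kp · G(0) = 39 × 5 = 195. e_ss = 1/(1 + 195) = 0.0051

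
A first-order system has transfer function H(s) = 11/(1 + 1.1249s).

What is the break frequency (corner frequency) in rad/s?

Corner frequency = 1/τ = 1/1.1249 = 0.889 rad/s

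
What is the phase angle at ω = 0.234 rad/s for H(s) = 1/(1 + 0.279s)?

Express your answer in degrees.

Phase = -arctan(ωτ) = -arctan(0.234 × 0.279) = -3.7°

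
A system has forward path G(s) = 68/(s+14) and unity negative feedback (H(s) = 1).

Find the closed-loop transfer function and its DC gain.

T(s) = G/(1+GH) = [68/(s+14)] / [1 + 68/(s+14)] = 68/(s+14+68) = 68/(s+82). DC gain = 68/82 = 0.8293.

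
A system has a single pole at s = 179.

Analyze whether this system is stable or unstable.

Pole at s = 179 is in the right half-plane. Unstable.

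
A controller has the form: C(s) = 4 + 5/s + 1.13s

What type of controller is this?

This is a Proportional-Integral-Derivative (PID) controller.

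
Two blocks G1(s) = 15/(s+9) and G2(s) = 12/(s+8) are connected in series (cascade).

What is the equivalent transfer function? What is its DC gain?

Series: multiply transfer functions. G_eq = 15/(s+9) × 12/(s+8) = 180/((s+9)(s+8)). DC gain = 180/(9×8) = 2.5.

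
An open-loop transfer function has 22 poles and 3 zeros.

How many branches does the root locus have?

Root locus has n branches where n = number of poles = 22.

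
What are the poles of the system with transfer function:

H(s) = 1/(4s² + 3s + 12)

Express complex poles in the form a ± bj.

Discriminant = 3² - 4×4×12 = 9 - 192 = -183 < 0, so the poles are a complex conjugate pair s = (-3 ± j√183)/(2×4). Real part = -3/(2×4) = -3/8 = -0.375; imaginary part = ±√183/(2×4) ≈ 1.6910. Poles: s = -0.375 ± 1.6910j.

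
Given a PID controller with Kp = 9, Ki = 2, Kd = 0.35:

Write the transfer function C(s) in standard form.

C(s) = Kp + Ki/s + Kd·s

Substituting values: C(s) = 9 + 2/s + 0.35s = (0.35s² + 9s + 2)/s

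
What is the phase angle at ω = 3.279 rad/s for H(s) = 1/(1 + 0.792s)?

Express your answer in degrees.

Phase = -arctan(ωτ) = -arctan(3.279 × 0.792) = -68.9°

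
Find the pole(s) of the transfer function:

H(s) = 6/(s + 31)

Pole is where denominator = 0: s + 31 = 0, so s = -31.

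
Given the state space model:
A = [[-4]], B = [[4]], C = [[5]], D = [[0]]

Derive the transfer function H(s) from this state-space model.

(sI - A)⁻¹ = 1/(s + 4). H(s) = 5 × 4/(s + 4) + 0 = 20/(s + 4).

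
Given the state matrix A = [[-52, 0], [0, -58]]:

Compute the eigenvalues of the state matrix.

For diagonal matrix, eigenvalues are diagonal entries: λ₁ = -52, λ₂ = -58.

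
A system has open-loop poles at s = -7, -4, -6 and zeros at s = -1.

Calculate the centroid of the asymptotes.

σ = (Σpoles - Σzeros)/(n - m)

σ = (Σpoles - Σzeros)/(n - m) = (-17 - (-1))/(3 - 1) = -16/2 = -8.0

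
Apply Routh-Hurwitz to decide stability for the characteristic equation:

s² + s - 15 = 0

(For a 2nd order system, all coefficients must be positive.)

Coefficients: 1, 1, -15. c=-15 not positive, so system is unstable.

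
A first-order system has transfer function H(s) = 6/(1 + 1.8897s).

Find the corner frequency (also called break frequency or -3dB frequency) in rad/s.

Corner frequency = 1/τ = 1/1.8897 = 0.529 rad/s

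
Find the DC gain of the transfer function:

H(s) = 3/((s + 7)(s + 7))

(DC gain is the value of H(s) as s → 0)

DC gain = H(0) = 3/(7 × 7) = 3/49 = 0.0612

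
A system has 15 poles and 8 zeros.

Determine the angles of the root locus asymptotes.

n - m = 15 - 8 = 7. Angles: θk = (2k + 1)·180°/7 = 25.71°, 77.14°, 128.57°, 180°, 231.43°, 282.86°, 334.29°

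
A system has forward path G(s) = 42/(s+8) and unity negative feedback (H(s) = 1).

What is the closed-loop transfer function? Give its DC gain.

T(s) = G/(1+GH) = [42/(s+8)] / [1 + 42/(s+8)] = 42/(s+8+42) = 42/(s+50). DC gain = 42/50 = 0.84.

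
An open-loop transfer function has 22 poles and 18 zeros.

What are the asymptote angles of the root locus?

n - m = 22 - 18 = 4. Angles: θk = (2k + 1)·180°/4 = 45°, 135°, 225°, 315°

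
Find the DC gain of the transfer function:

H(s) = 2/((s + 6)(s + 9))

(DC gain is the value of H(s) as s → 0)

DC gain = H(0) = 2/(6 × 9) = 2/54 = 0.0370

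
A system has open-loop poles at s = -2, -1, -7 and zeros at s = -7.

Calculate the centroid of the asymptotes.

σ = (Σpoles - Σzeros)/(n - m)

σ = (Σpoles - Σzeros)/(n - m) = (-10 - (-7))/(3 - 1) = -3/2 = -1.5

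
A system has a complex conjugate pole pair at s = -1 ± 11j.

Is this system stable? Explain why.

Real part of poles is -1 (< 0, left half-plane). Stable.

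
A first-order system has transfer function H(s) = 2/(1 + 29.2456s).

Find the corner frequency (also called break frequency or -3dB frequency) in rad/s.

Corner frequency = 1/τ = 1/29.2456 = 0.034 rad/s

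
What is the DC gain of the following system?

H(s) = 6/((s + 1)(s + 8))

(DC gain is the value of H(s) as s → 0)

DC gain = H(0) = 6/(1 × 8) = 6/8 = 0.75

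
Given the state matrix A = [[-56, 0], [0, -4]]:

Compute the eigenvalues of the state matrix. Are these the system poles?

For diagonal matrix, eigenvalues are diagonal entries: λ₁ = -56, λ₂ = -4. Eigenvalues of A = system poles.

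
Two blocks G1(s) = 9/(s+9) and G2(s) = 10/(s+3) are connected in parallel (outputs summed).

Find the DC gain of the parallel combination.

Parallel: G_eq = G1 + G2. DC gain = G1(0) + G2(0) = 9/9 + 10/3 = 1 + 3.3333 = 4.3333.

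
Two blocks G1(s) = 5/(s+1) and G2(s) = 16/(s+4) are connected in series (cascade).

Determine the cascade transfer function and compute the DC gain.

Series: multiply transfer functions. G_eq = 5/(s+1) × 16/(s+4) = 80/((s+1)(s+4)). DC gain = 80/(1×4) = 20.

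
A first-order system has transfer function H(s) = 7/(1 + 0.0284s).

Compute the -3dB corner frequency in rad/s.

Corner frequency = 1/τ = 1/0.0284 = 35.211 rad/s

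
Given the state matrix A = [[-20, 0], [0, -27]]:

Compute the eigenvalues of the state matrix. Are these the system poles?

For diagonal matrix, eigenvalues are diagonal entries: λ₁ = -20, λ₂ = -27. Eigenvalues of A = system poles.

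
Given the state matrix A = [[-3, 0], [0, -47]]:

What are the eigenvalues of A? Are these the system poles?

For diagonal matrix, eigenvalues are diagonal entries: λ₁ = -3, λ₂ = -47. Eigenvalues of A = system poles.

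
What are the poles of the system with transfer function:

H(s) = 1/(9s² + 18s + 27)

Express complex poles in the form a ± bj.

Discriminant = 18² - 4×9×27 = 324 - 972 = -648 < 0, so the poles are a complex conjugate pair s = (-18 ± j√648)/(2×9). Real part = -18/(2×9) = -18/18 = -1; imaginary part = ±√648/(2×9) ≈ 1.4142. Poles: s = -1 ± 1.4142j.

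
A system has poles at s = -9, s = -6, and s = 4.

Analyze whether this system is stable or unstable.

Pole(s) at s = 4 are not in the left half-plane. System is unstable.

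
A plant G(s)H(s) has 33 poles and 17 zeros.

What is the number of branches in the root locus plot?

Root locus has n branches where n = number of poles = 33.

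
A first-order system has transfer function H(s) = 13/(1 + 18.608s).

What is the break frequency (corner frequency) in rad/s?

Corner frequency = 1/τ = 1/18.608 = 0.054 rad/s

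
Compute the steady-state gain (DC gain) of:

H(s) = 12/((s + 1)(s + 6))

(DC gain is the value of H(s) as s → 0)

DC gain = H(0) = 12/(1 × 6) = 12/6 = 2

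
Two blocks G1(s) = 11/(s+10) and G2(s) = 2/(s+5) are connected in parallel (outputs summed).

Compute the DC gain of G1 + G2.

Parallel: G_eq = G1 + G2. DC gain = G1(0) + G2(0) = 11/10 + 2/5 = 1.1 + 0.4 = 1.5.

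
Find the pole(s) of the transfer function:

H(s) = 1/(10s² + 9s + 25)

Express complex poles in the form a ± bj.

Discriminant = 9² - 4×10×25 = 81 - 1000 = -919 < 0, so the poles are a complex conjugate pair s = (-9 ± j√919)/(2×10). Real part = -9/(2×10) = -9/20 = -0.45; imaginary part = ±√919/(2×10) ≈ 1.5158. Poles: s = -0.45 ± 1.5158j.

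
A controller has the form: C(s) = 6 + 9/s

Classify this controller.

This is a Proportional-Integral (PI) controller.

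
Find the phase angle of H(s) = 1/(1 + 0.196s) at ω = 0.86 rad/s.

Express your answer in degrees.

Phase = -arctan(ωτ) = -arctan(0.86 × 0.196) = -9.6°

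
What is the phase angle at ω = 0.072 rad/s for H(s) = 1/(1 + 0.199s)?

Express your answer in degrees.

Phase = -arctan(ωτ) = -arctan(0.072 × 0.199) = -0.8°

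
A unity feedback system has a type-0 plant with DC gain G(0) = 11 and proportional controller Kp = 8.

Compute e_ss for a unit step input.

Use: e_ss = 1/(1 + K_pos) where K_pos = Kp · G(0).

K_pos = Kp · G(0) = 8 × 11 = 88. e_ss = 1/(1 + 88) = 0.0112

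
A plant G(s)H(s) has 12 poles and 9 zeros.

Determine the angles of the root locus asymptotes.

n - m = 12 - 9 = 3. Angles: θk = (2k + 1)·180°/3 = 60°, 180°, 300°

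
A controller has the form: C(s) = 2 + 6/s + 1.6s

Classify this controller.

This is a Proportional-Integral-Derivative (PID) controller.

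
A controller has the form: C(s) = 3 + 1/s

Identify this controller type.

This is a Proportional-Integral (PI) controller.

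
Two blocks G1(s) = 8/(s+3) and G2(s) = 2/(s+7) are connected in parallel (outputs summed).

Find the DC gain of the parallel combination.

Parallel: G_eq = G1 + G2. DC gain = G1(0) + G2(0) = 8/3 + 2/7 = 2.6667 + 0.2857 = 2.9524.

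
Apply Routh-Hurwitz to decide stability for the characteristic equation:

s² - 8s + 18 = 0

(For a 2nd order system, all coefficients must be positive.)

Coefficients: 1, -8, 18. b=-8 not positive, so system is unstable.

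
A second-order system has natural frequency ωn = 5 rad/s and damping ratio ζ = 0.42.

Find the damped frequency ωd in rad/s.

ωd = ωn√(1 - ζ²) = 5√(1 - 0.42²) = 4.54 rad/s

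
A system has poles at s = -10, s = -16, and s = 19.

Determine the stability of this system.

Pole(s) at s = 19 are not in the left half-plane. System is unstable.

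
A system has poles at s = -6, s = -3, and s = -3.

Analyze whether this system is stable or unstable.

All poles are in the left half-plane. System is stable.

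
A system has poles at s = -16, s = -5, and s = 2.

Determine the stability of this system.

Pole(s) at s = 2 are not in the left half-plane. System is unstable.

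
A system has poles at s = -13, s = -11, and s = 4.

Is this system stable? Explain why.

Pole(s) at s = 4 are not in the left half-plane. System is unstable.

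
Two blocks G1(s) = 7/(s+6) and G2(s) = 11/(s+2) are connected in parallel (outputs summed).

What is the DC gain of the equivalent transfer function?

Parallel: G_eq = G1 + G2. DC gain = G1(0) + G2(0) = 7/6 + 11/2 = 1.1667 + 5.5 = 6.6667.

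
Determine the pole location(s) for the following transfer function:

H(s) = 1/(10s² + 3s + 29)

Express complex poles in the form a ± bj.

Discriminant = 3² - 4×10×29 = 9 - 1160 = -1151 < 0, so the poles are a complex conjugate pair s = (-3 ± j√1151)/(2×10). Real part = -3/(2×10) = -3/20 = -0.15; imaginary part = ±√1151/(2×10) ≈ 1.6963. Poles: s = -0.15 ± 1.6963j.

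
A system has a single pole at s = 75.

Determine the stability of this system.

Pole at s = 75 is in the right half-plane. Unstable.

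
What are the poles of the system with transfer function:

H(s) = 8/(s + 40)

Pole is where denominator = 0: s + 40 = 0, so s = -40.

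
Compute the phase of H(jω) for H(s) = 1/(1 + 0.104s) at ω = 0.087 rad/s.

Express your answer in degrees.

Phase = -arctan(ωτ) = -arctan(0.087 × 0.104) = -0.5°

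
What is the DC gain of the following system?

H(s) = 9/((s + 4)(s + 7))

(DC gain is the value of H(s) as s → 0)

DC gain = H(0) = 9/(4 × 7) = 9/28 = 0.3214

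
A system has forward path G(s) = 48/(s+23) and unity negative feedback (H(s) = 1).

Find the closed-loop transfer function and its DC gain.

T(s) = G/(1+GH) = [48/(s+23)] / [1 + 48/(s+23)] = 48/(s+23+48) = 48/(s+71). DC gain = 48/71 = 0.6761.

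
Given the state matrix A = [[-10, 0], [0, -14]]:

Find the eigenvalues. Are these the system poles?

For diagonal matrix, eigenvalues are diagonal entries: λ₁ = -10, λ₂ = -14. Eigenvalues of A = system poles.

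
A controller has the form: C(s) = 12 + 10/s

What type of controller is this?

This is a Proportional-Integral (PI) controller.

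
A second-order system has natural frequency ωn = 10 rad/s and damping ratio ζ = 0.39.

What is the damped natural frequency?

ωd = ωn√(1 - ζ²) = 10√(1 - 0.39²) = 9.21 rad/s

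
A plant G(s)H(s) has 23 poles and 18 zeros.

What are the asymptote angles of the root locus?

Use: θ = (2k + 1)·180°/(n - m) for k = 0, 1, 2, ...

n - m = 23 - 18 = 5. Angles: θk = (2k + 1)·180°/5 = 36°, 108°, 180°, 252°, 324°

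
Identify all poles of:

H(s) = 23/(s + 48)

Pole is where denominator = 0: s + 48 = 0, so s = -48.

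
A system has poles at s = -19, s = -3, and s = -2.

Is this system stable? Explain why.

All poles are in the left half-plane. System is stable.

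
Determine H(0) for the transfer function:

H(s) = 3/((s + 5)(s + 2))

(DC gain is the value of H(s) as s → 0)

DC gain = H(0) = 3/(5 × 2) = 3/10 = 0.3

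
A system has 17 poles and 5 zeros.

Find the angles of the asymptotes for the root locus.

n - m = 17 - 5 = 12. Angles: θk = (2k + 1)·180°/12 = 15°, 45°, 75°, 105°, 135°, 165°, 195°, 225°, 255°, 285°, 315°, 345°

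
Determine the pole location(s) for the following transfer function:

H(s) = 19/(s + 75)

Pole is where denominator = 0: s + 75 = 0, so s = -75.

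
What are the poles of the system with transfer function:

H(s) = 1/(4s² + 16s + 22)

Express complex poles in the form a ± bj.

Discriminant = 16² - 4×4×22 = 256 - 352 = -96 < 0, so the poles are a complex conjugate pair s = (-16 ± j√96)/(2×4). Real part = -16/(2×4) = -16/8 = -2; imaginary part = ±√96/(2×4) ≈ 1.2247. Poles: s = -2 ± 1.2247j.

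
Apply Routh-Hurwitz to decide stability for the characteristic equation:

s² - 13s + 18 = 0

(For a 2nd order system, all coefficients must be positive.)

Coefficients: 1, -13, 18. b=-13 not positive, so system is unstable.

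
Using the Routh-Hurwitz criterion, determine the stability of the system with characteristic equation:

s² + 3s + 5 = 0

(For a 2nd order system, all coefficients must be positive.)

Coefficients: 1, 3, 5. All positive, so system is stable.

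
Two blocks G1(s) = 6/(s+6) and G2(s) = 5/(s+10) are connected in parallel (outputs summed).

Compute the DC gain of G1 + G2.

Parallel: G_eq = G1 + G2. DC gain = G1(0) + G2(0) = 6/6 + 5/10 = 1 + 0.5 = 1.5.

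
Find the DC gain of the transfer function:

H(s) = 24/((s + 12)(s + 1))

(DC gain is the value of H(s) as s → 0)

DC gain = H(0) = 24/(12 × 1) = 24/12 = 2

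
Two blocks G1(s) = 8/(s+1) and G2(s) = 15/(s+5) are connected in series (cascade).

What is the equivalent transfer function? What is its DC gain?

Series: multiply transfer functions. G_eq = 8/(s+1) × 15/(s+5) = 120/((s+1)(s+5)). DC gain = 120/(1×5) = 24.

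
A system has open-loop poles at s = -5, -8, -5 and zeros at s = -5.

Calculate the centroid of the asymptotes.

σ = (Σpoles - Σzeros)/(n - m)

σ = (Σpoles - Σzeros)/(n - m) = (-18 - (-5))/(3 - 1) = -13/2 = -6.5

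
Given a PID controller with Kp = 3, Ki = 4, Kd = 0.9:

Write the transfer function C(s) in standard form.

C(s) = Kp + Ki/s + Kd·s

Substituting values: C(s) = 3 + 4/s + 0.9s = (0.9s² + 3s + 4)/s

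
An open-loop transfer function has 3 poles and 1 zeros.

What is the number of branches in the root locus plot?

Root locus has n branches where n = number of poles = 3.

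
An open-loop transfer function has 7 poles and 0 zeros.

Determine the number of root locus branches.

Root locus has n branches where n = number of poles = 7.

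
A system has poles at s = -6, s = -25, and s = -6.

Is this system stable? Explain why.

All poles are in the left half-plane. System is stable.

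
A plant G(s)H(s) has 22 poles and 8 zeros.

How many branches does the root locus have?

Root locus has n branches where n = number of poles = 22.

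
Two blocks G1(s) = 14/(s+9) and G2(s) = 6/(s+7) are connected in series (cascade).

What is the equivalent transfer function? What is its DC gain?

Series: multiply transfer functions. G_eq = 14/(s+9) × 6/(s+7) = 84/((s+9)(s+7)). DC gain = 84/(9×7) = 1.3333.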